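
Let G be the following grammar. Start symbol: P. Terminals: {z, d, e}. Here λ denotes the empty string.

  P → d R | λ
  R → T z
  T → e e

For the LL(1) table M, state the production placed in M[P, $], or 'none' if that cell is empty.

P → λ

FIRST(P): from P→d R we get {d}; from P→λ we get {λ}. So FIRST(P) = {λ, d}.
FIRST(T): from T→e e we get {e}. So FIRST(T) = {e}.
FIRST(R): from R→T z we get {e}. So FIRST(R) = {e}.
FOLLOW(P) includes $ since P is the start symbol.
FOLLOW(P): P appears on no right-hand side. Thus FOLLOW(P) = {$}.
For P → d R: FIRST(d R) = {d}, so it goes in M[P, t] for t ∈ {d}.
For P → λ: FIRST(λ) = {λ}, so it goes in M[P, t] for t ∈ {}; since λ ∈ FIRST, also for every t ∈ FOLLOW(P) = {$}.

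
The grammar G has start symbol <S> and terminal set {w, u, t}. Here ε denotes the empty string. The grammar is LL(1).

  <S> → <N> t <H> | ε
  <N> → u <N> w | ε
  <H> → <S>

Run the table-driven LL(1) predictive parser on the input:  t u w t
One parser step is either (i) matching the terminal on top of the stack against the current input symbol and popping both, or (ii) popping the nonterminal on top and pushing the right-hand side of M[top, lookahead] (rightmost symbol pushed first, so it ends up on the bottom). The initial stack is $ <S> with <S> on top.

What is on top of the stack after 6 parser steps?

u

step 1: stack=$ <S>  input=t u w t $  — expand <S> → <N> t <H>
step 2: stack=$ <H> t <N>  input=t u w t $  — expand <N> → ε
step 3: stack=$ <H> t  input=t u w t $  — match t
step 4: stack=$ <H>  input=u w t $  — expand <H> → <S>
step 5: stack=$ <S>  input=u w t $  — expand <S> → <N> t <H>
step 6: stack=$ <H> t <N>  input=u w t $  — expand <N> → u <N> w
Stack after step 6: $ <H> t w <N> u (top = u).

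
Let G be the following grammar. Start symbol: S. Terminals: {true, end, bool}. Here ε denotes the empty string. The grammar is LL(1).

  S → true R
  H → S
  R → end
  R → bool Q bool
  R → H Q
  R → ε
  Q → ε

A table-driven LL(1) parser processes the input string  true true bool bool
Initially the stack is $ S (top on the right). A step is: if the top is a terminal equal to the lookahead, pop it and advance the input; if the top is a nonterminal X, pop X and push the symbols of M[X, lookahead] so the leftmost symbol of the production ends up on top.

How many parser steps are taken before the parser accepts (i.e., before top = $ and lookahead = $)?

11

step 1: stack=$ S  input=true true bool bool $  — expand S → true R
step 2: stack=$ R true  input=true true bool bool $  — match true
step 3: stack=$ R  input=true bool bool $  — expand R → H Q
step 4: stack=$ Q H  input=true bool bool $  — expand H → S
step 5: stack=$ Q S  input=true bool bool $  — expand S → true R
step 6: stack=$ Q R true  input=true bool bool $  — match true
step 7: stack=$ Q R  input=bool bool $  — expand R → bool Q bool
step 8: stack=$ Q bool Q bool  input=bool bool $  — match bool
step 9: stack=$ Q bool Q  input=bool $  — expand Q → ε
step 10: stack=$ Q bool  input=bool $  — match bool
step 11: stack=$ Q  input=$  — expand Q → ε
Accept reached after 11 steps.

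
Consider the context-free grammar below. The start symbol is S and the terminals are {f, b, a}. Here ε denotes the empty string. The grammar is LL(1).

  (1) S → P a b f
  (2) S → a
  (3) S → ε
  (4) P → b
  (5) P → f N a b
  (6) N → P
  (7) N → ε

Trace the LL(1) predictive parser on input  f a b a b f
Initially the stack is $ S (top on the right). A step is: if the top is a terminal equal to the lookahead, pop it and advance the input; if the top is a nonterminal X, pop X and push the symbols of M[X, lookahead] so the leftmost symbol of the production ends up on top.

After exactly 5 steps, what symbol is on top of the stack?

     Stack            Input          Action
  1  $ S              f a b a b f $  expand S → P a b f
  2  $ f b a P        f a b a b f $  expand P → f N a b
  3  $ f b a b a N f  f a b a b f $  match f
  4  $ f b a b a N    a b a b f $    expand N → ε
  5  $ f b a b a      a b a b f $    match a
Stack after step 5: $ f b a b (top = b).

b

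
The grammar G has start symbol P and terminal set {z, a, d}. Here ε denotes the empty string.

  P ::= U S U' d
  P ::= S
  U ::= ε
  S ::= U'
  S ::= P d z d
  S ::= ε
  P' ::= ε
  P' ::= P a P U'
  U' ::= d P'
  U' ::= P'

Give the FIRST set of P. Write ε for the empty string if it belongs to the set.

FIRST(U) = {ε}
FIRST(P) = {ε, a, d}  (via U S U' d, S)
FIRST(P') = {ε, a, d}  (via P a P U')
FIRST(U') = {ε, a, d}  (via P')
FIRST(S) = {ε, a, d}  (via U', P d z d)

{ε, a, d}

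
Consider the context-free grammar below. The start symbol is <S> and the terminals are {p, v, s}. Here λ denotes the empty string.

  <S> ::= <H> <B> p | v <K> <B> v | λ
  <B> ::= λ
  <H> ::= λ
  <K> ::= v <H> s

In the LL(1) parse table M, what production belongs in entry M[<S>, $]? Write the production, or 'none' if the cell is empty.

<S> ::= λ

FIRST(<B>): from <B>::=λ we get {λ}. So FIRST(<B>) = {λ}.
FIRST(<H>): from <H>::=λ we get {λ}. So FIRST(<H>) = {λ}.
FIRST(<K>): from <K>::=v <H> s we get {v}. So FIRST(<K>) = {v}.
FIRST(<S>): from <S>::=<H> <B> p we get {p}; from <S>::=v <K> <B> v we get {v}; from <S>::=λ we get {λ}. So FIRST(<S>) = {λ, p, v}.
FOLLOW(<S>) includes $ since <S> is the start symbol.
FOLLOW(<S>): <S> appears on no right-hand side. Thus FOLLOW(<S>) = {$}.
For <S> ::= <H> <B> p: FIRST(<H> <B> p) = {p}, so it goes in M[<S>, t] for t ∈ {p}.
For <S> ::= v <K> <B> v: FIRST(v <K> <B> v) = {v}, so it goes in M[<S>, t] for t ∈ {v}.
For <S> ::= λ: FIRST(λ) = {λ}, so it goes in M[<S>, t] for t ∈ {}; since λ ∈ FIRST, also for every t ∈ FOLLOW(<S>) = {$}.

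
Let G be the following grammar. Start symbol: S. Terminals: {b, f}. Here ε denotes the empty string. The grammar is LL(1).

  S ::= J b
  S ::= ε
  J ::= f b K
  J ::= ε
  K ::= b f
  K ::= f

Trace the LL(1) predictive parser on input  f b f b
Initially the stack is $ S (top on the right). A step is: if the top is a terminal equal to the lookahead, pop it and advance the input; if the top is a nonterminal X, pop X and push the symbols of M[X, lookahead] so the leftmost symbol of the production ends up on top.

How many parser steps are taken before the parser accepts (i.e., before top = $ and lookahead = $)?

step 1: stack=$ S  input=f b f b $  — expand S ::= J b
step 2: stack=$ b J  input=f b f b $  — expand J ::= f b K
step 3: stack=$ b K b f  input=f b f b $  — match f
step 4: stack=$ b K b  input=b f b $  — match b
step 5: stack=$ b K  input=f b $  — expand K ::= f
step 6: stack=$ b f  input=f b $  — match f
step 7: stack=$ b  input=b $  — match b
Accept reached after 7 steps.

7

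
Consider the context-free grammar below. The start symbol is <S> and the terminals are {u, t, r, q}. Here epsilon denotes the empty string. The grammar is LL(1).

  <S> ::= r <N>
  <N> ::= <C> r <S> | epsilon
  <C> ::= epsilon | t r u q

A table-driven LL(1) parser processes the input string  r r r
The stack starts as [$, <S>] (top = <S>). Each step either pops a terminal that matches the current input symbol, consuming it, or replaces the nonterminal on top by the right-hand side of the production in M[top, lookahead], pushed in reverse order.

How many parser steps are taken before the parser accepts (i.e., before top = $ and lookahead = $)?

8

step 1: stack=$ <S>  input=r r r $  — expand <S> ::= r <N>
step 2: stack=$ <N> r  input=r r r $  — match r
step 3: stack=$ <N>  input=r r $  — expand <N> ::= <C> r <S>
step 4: stack=$ <S> r <C>  input=r r $  — expand <C> ::= epsilon
step 5: stack=$ <S> r  input=r r $  — match r
step 6: stack=$ <S>  input=r $  — expand <S> ::= r <N>
step 7: stack=$ <N> r  input=r $  — match r
step 8: stack=$ <N>  input=$  — expand <N> ::= epsilon
Accept reached after 8 steps.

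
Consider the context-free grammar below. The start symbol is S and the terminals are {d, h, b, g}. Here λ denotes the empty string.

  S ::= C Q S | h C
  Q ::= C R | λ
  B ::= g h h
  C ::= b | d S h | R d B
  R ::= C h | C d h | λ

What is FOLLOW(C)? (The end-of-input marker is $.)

{$, b, d, h}

FIRST(B) = {g}
FIRST(S) = {b, d, h}  (via C Q S)
FIRST(Q) = {λ, b, d}  (via C R)
FIRST(C) = {b, d}  (via R d B)
FIRST(R) = {λ, b, d}  (via C h, C d h)
FOLLOW(S) includes $ since S is the start symbol.
FOLLOW(S): in S::=C Q S, the suffix after S is empty (adds nothing new); in C::=d S h, S is followed by h with FIRST {h}. Thus FOLLOW(S) = {$, h}.
FOLLOW(Q): in S::=C Q S, Q is followed by S with FIRST {b, d, h}. Thus FOLLOW(Q) = {b, d, h}.
FOLLOW(C): in S::=C Q S, C is followed by Q S with FIRST {b, d, h}; in S::=h C, the suffix after C is empty, so FOLLOW(C) ⊇ FOLLOW(S) = {$, h}; in Q::=C R, C is followed by R with FIRST {λ, b, d}; in Q::=C R, the suffix after C is nullable, so FOLLOW(C) ⊇ FOLLOW(Q) = {b, d, h}; in R::=C h, C is followed by h with FIRST {h}; in R::=C d h, C is followed by d h with FIRST {d}. Thus FOLLOW(C) = {$, b, d, h}.
FOLLOW(B): in C::=R d B, the suffix after B is empty, so FOLLOW(B) ⊇ FOLLOW(C) = {$, b, d, h}. Thus FOLLOW(B) = {$, b, d, h}.
FOLLOW(R): in Q::=C R, the suffix after R is empty, so FOLLOW(R) ⊇ FOLLOW(Q) = {b, d, h}; in C::=R d B, R is followed by d B with FIRST {d}. Thus FOLLOW(R) = {b, d, h}.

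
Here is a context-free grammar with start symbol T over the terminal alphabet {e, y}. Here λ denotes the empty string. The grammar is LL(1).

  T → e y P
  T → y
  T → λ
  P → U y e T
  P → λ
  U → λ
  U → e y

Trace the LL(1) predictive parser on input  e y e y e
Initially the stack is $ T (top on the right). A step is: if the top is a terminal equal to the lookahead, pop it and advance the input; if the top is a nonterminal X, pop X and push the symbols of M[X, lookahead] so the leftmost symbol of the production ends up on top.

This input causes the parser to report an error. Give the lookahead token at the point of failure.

step 1: stack=$ T  input=e y e y e $  — expand T → e y P
step 2: stack=$ P y e  input=e y e y e $  — match e
step 3: stack=$ P y  input=y e y e $  — match y
step 4: stack=$ P  input=e y e $  — expand P → U y e T
step 5: stack=$ T e y U  input=e y e $  — expand U → e y
step 6: stack=$ T e y y e  input=e y e $  — match e
step 7: stack=$ T e y y  input=y e $  — match y
step 8: stack=$ T e y  input=e $  — error: top is terminal y but lookahead is e

e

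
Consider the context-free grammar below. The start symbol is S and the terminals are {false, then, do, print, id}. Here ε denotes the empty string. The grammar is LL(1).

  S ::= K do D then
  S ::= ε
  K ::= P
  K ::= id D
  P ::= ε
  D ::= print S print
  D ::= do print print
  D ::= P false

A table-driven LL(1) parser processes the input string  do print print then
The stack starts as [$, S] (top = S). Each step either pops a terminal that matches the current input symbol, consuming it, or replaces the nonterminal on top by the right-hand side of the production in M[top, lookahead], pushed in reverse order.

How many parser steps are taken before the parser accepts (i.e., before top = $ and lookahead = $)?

     Stack                 Input                  Action
  1  $ S                   do print print then $  expand S ::= K do D then
  2  $ then D do K         do print print then $  expand K ::= P
  3  $ then D do P         do print print then $  expand P ::= ε
  4  $ then D do           do print print then $  match do
  5  $ then D              print print then $     expand D ::= print S print
  6  $ then print S print  print print then $     match print
  7  $ then print S        print then $           expand S ::= ε
  8  $ then print          print then $           match print
  9  $ then                then $                 match then
Accept reached after 9 steps.

9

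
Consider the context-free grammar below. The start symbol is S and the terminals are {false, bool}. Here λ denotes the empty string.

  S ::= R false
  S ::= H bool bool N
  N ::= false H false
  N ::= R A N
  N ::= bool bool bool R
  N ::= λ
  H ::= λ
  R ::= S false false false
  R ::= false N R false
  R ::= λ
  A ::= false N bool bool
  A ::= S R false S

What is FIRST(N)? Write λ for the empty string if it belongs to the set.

{λ, bool, false}

FIRST(H): from H::=λ we get {λ}. So FIRST(H) = {λ}.
FIRST(S): from S::=R false we get {bool, false}; from S::=H bool bool N we get {bool}. So FIRST(S) = {bool, false}.
FIRST(R): from R::=S false false false we get {bool, false}; from R::=false N R false we get {false}; from R::=λ we get {λ}. So FIRST(R) = {λ, bool, false}.
FIRST(A): from A::=false N bool bool we get {false}; from A::=S R false S we get {bool, false}. So FIRST(A) = {bool, false}.
FIRST(N): from N::=false H false we get {false}; from N::=R A N we get {bool, false}; from N::=bool bool bool R we get {bool}; from N::=λ we get {λ}. So FIRST(N) = {λ, bool, false}.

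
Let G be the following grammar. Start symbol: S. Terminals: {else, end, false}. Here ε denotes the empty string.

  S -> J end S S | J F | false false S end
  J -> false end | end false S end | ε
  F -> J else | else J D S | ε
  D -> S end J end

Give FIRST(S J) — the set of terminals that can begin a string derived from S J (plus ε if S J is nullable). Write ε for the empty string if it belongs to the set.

FIRST(J): from J->false end we get {false}; from J->end false S end we get {end}; from J->ε we get {ε}. So FIRST(J) = {ε, end, false}.
FIRST(F): from F->J else we get {else, end, false}; from F->else J D S we get {else}; from F->ε we get {ε}. So FIRST(F) = {ε, else, end, false}.
FIRST(S): from S->J end S S we get {end, false}; from S->J F we get {ε, else, end, false}; from S->false false S end we get {false}. So FIRST(S) = {ε, else, end, false}.
FIRST(D): from D->S end J end we get {else, end, false}. So FIRST(D) = {else, end, false}.
FIRST(S J): take FIRST of each symbol in turn, carrying on past any symbol whose FIRST contains ε; result {ε, else, end, false}.

{ε, else, end, false}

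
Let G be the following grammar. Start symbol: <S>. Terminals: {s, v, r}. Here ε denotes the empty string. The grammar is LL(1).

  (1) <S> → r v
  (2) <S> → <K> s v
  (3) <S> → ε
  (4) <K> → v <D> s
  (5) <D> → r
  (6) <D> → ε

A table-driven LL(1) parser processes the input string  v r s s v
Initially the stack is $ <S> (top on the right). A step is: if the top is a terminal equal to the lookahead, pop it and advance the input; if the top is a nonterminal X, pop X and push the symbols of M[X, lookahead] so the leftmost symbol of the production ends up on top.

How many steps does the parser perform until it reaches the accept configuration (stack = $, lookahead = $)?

     Stack          Input        Action
  1  $ <S>          v r s s v $  expand <S> → <K> s v
  2  $ v s <K>      v r s s v $  expand <K> → v <D> s
  3  $ v s s <D> v  v r s s v $  match v
  4  $ v s s <D>    r s s v $    expand <D> → r
  5  $ v s s r      r s s v $    match r
  6  $ v s s        s s v $      match s
  7  $ v s          s v $        match s
  8  $ v            v $          match v
Accept reached after 8 steps.

8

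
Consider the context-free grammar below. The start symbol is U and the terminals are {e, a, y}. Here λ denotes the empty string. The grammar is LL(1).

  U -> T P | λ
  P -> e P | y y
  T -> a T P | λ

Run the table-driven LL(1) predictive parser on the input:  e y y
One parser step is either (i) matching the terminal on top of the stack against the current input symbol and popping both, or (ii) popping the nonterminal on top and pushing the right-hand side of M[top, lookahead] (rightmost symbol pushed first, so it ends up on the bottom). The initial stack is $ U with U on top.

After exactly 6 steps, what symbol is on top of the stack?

y

step 1: stack=$ U  input=e y y $  — expand U -> T P
step 2: stack=$ P T  input=e y y $  — expand T -> λ
step 3: stack=$ P  input=e y y $  — expand P -> e P
step 4: stack=$ P e  input=e y y $  — match e
step 5: stack=$ P  input=y y $  — expand P -> y y
step 6: stack=$ y y  input=y y $  — match y
Stack after step 6: $ y (top = y).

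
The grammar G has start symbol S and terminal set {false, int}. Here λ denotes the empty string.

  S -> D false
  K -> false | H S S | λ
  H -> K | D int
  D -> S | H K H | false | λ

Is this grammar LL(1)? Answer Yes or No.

No

FIRST(S) = {false, int}
FIRST(K) = {λ, false, int}
FIRST(H) = {λ, false, int}
FIRST(D) = {λ, false, int}
FOLLOW(S) = {$, false, int}
FOLLOW(K) = {false, int}
FOLLOW(H) = {false, int}
FOLLOW(D) = {false, int}
Cell M[D, false] receives both D -> S and D -> H K H and D -> false and D -> λ — the grammar is not LL(1).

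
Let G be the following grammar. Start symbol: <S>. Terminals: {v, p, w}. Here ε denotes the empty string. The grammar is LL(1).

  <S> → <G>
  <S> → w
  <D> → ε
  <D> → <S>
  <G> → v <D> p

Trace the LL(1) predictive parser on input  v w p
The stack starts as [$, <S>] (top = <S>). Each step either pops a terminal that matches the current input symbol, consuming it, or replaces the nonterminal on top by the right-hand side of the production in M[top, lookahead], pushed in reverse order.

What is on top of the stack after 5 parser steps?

w

step 1: stack=$ <S>  input=v w p $  — expand <S> → <G>
step 2: stack=$ <G>  input=v w p $  — expand <G> → v <D> p
step 3: stack=$ p <D> v  input=v w p $  — match v
step 4: stack=$ p <D>  input=w p $  — expand <D> → <S>
step 5: stack=$ p <S>  input=w p $  — expand <S> → w
Stack after step 5: $ p w (top = w).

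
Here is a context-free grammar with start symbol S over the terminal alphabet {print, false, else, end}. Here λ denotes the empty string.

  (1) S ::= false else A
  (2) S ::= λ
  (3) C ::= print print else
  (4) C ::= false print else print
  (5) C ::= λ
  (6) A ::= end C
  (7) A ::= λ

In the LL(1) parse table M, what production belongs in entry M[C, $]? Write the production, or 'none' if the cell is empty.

C ::= λ

FIRST(S): from S::=false else A we get {false}; from S::=λ we get {λ}. So FIRST(S) = {λ, false}.
FIRST(C): from C::=print print else we get {print}; from C::=false print else print we get {false}; from C::=λ we get {λ}. So FIRST(C) = {λ, false, print}.
FIRST(A): from A::=end C we get {end}; from A::=λ we get {λ}. So FIRST(A) = {λ, end}.
FOLLOW(S) includes $ since S is the start symbol.
FOLLOW(A): in S::=false else A, the suffix after A is empty, so FOLLOW(A) ⊇ FOLLOW(S) = {$}. Thus FOLLOW(A) = {$}.
FOLLOW(C): in A::=end C, the suffix after C is empty, so FOLLOW(C) ⊇ FOLLOW(A) = {$}. Thus FOLLOW(C) = {$}.
For C ::= print print else: FIRST(print print else) = {print}, so it goes in M[C, t] for t ∈ {print}.
For C ::= false print else print: FIRST(false print else print) = {false}, so it goes in M[C, t] for t ∈ {false}.
For C ::= λ: FIRST(λ) = {λ}, so it goes in M[C, t] for t ∈ {}; since λ ∈ FIRST, also for every t ∈ FOLLOW(C) = {$}.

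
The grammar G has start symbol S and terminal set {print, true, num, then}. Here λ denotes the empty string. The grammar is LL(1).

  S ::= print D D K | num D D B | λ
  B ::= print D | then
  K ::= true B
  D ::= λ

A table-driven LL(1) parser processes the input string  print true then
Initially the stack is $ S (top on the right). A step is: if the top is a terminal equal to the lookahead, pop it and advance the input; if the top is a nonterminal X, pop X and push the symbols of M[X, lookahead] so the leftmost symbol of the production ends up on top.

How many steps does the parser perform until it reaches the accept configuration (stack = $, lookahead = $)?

8

     Stack          Input              Action
  1  $ S            print true then $  expand S ::= print D D K
  2  $ K D D print  print true then $  match print
  3  $ K D D        true then $        expand D ::= λ
  4  $ K D          true then $        expand D ::= λ
  5  $ K            true then $        expand K ::= true B
  6  $ B true       true then $        match true
  7  $ B            then $             expand B ::= then
  8  $ then         then $             match then
Accept reached after 8 steps.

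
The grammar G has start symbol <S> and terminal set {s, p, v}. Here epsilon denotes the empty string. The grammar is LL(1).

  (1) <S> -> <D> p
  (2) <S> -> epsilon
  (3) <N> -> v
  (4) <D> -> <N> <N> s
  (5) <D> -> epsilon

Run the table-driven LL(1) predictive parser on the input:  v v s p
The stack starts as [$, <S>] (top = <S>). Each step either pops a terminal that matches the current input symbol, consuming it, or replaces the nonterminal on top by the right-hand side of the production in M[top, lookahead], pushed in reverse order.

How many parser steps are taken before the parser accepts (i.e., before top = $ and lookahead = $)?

8

step 1: stack=$ <S>  input=v v s p $  — expand <S> -> <D> p
step 2: stack=$ p <D>  input=v v s p $  — expand <D> -> <N> <N> s
step 3: stack=$ p s <N> <N>  input=v v s p $  — expand <N> -> v
step 4: stack=$ p s <N> v  input=v v s p $  — match v
step 5: stack=$ p s <N>  input=v s p $  — expand <N> -> v
step 6: stack=$ p s v  input=v s p $  — match v
step 7: stack=$ p s  input=s p $  — match s
step 8: stack=$ p  input=p $  — match p
Accept reached after 8 steps.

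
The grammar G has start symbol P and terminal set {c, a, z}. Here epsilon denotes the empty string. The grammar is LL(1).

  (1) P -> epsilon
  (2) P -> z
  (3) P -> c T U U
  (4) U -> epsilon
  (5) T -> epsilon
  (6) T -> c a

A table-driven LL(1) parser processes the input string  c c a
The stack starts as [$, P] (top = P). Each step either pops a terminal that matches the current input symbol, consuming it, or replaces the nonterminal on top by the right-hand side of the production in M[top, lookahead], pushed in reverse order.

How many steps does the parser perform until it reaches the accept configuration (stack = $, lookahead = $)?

     Stack      Input    Action
  1  $ P        c c a $  expand P -> c T U U
  2  $ U U T c  c c a $  match c
  3  $ U U T    c a $    expand T -> c a
  4  $ U U a c  c a $    match c
  5  $ U U a    a $      match a
  6  $ U U      $        expand U -> epsilon
  7  $ U        $        expand U -> epsilon
Accept reached after 7 steps.

7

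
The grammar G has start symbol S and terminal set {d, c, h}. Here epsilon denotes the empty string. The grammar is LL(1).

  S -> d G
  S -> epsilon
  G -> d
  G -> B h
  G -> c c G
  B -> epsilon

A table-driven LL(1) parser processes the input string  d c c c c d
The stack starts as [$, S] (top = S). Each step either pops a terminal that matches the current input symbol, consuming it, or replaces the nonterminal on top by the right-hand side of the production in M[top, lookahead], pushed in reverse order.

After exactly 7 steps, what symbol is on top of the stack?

c

step 1: stack=$ S  input=d c c c c d $  — expand S -> d G
step 2: stack=$ G d  input=d c c c c d $  — match d
step 3: stack=$ G  input=c c c c d $  — expand G -> c c G
step 4: stack=$ G c c  input=c c c c d $  — match c
step 5: stack=$ G c  input=c c c d $  — match c
step 6: stack=$ G  input=c c d $  — expand G -> c c G
step 7: stack=$ G c c  input=c c d $  — match c
Stack after step 7: $ G c (top = c).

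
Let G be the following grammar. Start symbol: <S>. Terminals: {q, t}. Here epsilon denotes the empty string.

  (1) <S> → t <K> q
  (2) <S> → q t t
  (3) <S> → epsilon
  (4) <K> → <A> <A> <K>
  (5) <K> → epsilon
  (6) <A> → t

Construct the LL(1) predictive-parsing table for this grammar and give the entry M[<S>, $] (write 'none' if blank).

<S> → epsilon

FIRST(<S>) = {epsilon, q, t}
FIRST(<A>) = {t}
FIRST(<K>) = {epsilon, t}  (via <A> <A> <K>)
FOLLOW(<S>) includes $ since <S> is the start symbol.
FOLLOW(<S>): <S> appears on no right-hand side. Thus FOLLOW(<S>) = {$}.
For <S> → t <K> q: FIRST(t <K> q) = {t}, so it goes in M[<S>, t] for t ∈ {t}.
For <S> → q t t: FIRST(q t t) = {q}, so it goes in M[<S>, t] for t ∈ {q}.
For <S> → epsilon: FIRST(epsilon) = {epsilon}, so it goes in M[<S>, t] for t ∈ {}; since epsilon ∈ FIRST, also for every t ∈ FOLLOW(<S>) = {$}.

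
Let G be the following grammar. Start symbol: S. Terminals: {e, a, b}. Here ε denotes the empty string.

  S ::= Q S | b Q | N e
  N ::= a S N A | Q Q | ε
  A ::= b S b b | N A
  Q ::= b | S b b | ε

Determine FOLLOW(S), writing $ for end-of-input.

{$, a, b, e}

FIRST(S): from S::=Q S we get {a, b, e}; from S::=b Q we get {b}; from S::=N e we get {a, b, e}. So FIRST(S) = {a, b, e}.
FIRST(Q): from Q::=b we get {b}; from Q::=S b b we get {a, b, e}; from Q::=ε we get {ε}. So FIRST(Q) = {ε, a, b, e}.
FIRST(N): from N::=a S N A we get {a}; from N::=Q Q we get {ε, a, b, e}; from N::=ε we get {ε}. So FIRST(N) = {ε, a, b, e}.
FIRST(A): from A::=b S b b we get {b}; from A::=N A we get {a, b, e}. So FIRST(A) = {a, b, e}.
FOLLOW(S) includes $ since S is the start symbol.
FOLLOW(S): in S::=Q S, the suffix after S is empty (adds nothing new); in N::=a S N A, S is followed by N A with FIRST {a, b, e}; in A::=b S b b, S is followed by b b with FIRST {b}; in Q::=S b b, S is followed by b b with FIRST {b}. Thus FOLLOW(S) = {$, a, b, e}.
FOLLOW(N): in S::=N e, N is followed by e with FIRST {e}; in N::=a S N A, N is followed by A with FIRST {a, b, e}; in A::=N A, N is followed by A with FIRST {a, b, e}. Thus FOLLOW(N) = {a, b, e}.
FOLLOW(A): in N::=a S N A, the suffix after A is empty, so FOLLOW(A) ⊇ FOLLOW(N) = {a, b, e}; in A::=N A, the suffix after A is empty (adds nothing new). Thus FOLLOW(A) = {a, b, e}.
FOLLOW(Q): in S::=Q S, Q is followed by S with FIRST {a, b, e}; in S::=b Q, the suffix after Q is empty, so FOLLOW(Q) ⊇ FOLLOW(S) = {$, a, b, e}; in N::=Q Q (occurrence 1), Q is followed by Q with FIRST {ε, a, b, e}; in N::=Q Q (occurrence 1), the suffix after Q is nullable, so FOLLOW(Q) ⊇ FOLLOW(N) = {a, b, e}; in N::=Q Q (occurrence 2), the suffix after Q is empty, so FOLLOW(Q) ⊇ FOLLOW(N) = {a, b, e}. Thus FOLLOW(Q) = {$, a, b, e}.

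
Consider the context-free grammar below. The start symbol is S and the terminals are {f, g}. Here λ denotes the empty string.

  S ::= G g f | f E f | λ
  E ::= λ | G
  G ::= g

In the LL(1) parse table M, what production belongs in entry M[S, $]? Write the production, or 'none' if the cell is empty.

S ::= λ

FIRST(G) = {g}
FIRST(S) = {λ, f, g}  (via G g f)
FIRST(E) = {λ, g}  (via G)
FOLLOW(S) includes $ since S is the start symbol.
FOLLOW(S): S appears on no right-hand side. Thus FOLLOW(S) = {$}.
For S ::= G g f: FIRST(G g f) = {g}, so it goes in M[S, t] for t ∈ {g}.
For S ::= f E f: FIRST(f E f) = {f}, so it goes in M[S, t] for t ∈ {f}.
For S ::= λ: FIRST(λ) = {λ}, so it goes in M[S, t] for t ∈ {}; since λ ∈ FIRST, also for every t ∈ FOLLOW(S) = {$}.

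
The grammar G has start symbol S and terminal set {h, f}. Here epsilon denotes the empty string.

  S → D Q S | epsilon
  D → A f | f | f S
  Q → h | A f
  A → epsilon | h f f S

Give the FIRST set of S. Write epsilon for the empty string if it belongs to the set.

{epsilon, f, h}

FIRST(A): from A→epsilon we get {epsilon}; from A→h f f S we get {h}. So FIRST(A) = {epsilon, h}.
FIRST(D): from D→A f we get {f, h}; from D→f we get {f}; from D→f S we get {f}. So FIRST(D) = {f, h}.
FIRST(Q): from Q→h we get {h}; from Q→A f we get {f, h}. So FIRST(Q) = {f, h}.
FIRST(S): from S→D Q S we get {f, h}; from S→epsilon we get {epsilon}. So FIRST(S) = {epsilon, f, h}.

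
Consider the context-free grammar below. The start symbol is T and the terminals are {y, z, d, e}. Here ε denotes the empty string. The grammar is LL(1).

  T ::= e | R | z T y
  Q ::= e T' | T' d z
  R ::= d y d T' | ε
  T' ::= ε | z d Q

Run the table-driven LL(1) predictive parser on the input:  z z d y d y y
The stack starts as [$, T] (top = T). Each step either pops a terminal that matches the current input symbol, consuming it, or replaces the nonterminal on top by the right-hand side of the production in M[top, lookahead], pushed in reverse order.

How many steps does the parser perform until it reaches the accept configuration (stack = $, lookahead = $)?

12

      Stack           Input            Action
   1  $ T             z z d y d y y $  expand T ::= z T y
   2  $ y T z         z z d y d y y $  match z
   3  $ y T           z d y d y y $    expand T ::= z T y
   4  $ y y T z       z d y d y y $    match z
   5  $ y y T         d y d y y $      expand T ::= R
   6  $ y y R         d y d y y $      expand R ::= d y d T'
   7  $ y y T' d y d  d y d y y $      match d
   8  $ y y T' d y    y d y y $        match y
   9  $ y y T' d      d y y $          match d
  10  $ y y T'        y y $            expand T' ::= ε
  11  $ y y           y y $            match y
  12  $ y             y $              match y
Accept reached after 12 steps.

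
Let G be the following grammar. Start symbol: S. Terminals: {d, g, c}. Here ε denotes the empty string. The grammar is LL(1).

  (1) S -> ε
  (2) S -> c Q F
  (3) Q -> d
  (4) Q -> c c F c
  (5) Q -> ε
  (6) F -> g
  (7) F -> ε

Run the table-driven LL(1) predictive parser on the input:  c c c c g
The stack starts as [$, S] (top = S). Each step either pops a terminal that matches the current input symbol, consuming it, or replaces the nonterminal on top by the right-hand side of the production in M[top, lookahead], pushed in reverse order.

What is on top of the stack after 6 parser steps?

c

     Stack        Input        Action
  1  $ S          c c c c g $  expand S -> c Q F
  2  $ F Q c      c c c c g $  match c
  3  $ F Q        c c c g $    expand Q -> c c F c
  4  $ F c F c c  c c c g $    match c
  5  $ F c F c    c c g $      match c
  6  $ F c F      c g $        expand F -> ε
Stack after step 6: $ F c (top = c).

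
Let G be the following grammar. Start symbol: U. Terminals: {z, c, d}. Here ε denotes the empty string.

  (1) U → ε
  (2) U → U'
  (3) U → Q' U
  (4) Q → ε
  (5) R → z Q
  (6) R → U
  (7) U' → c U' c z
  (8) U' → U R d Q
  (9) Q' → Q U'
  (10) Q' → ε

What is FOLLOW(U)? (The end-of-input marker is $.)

{$, c, d, z}

FIRST(Q): from Q→ε we get {ε}. So FIRST(Q) = {ε}.
FIRST(U): from U→ε we get {ε}; from U→U' we get {c, d, z}; from U→Q' U we get {ε, c, d, z}. So FIRST(U) = {ε, c, d, z}.
FIRST(R): from R→z Q we get {z}; from R→U we get {ε, c, d, z}. So FIRST(R) = {ε, c, d, z}.
FIRST(U'): from U'→c U' c z we get {c}; from U'→U R d Q we get {c, d, z}. So FIRST(U') = {c, d, z}.
FIRST(Q'): from Q'→Q U' we get {c, d, z}; from Q'→ε we get {ε}. So FIRST(Q') = {ε, c, d, z}.
FOLLOW(U) includes $ since U is the start symbol.
FOLLOW(R): in U'→U R d Q, R is followed by d Q with FIRST {d}. Thus FOLLOW(R) = {d}.
FOLLOW(U): in U→Q' U, the suffix after U is empty (adds nothing new); in R→U, the suffix after U is empty, so FOLLOW(U) ⊇ FOLLOW(R) = {d}; in U'→U R d Q, U is followed by R d Q with FIRST {c, d, z}. Thus FOLLOW(U) = {$, c, d, z}.
FOLLOW(Q'): in U→Q' U, Q' is followed by U with FIRST {ε, c, d, z}; in U→Q' U, the suffix after Q' is nullable, so FOLLOW(Q') ⊇ FOLLOW(U) = {$, c, d, z}. Thus FOLLOW(Q') = {$, c, d, z}.
FOLLOW(U'): in U→U', the suffix after U' is empty, so FOLLOW(U') ⊇ FOLLOW(U) = {$, c, d, z}; in U'→c U' c z, U' is followed by c z with FIRST {c}; in Q'→Q U', the suffix after U' is empty, so FOLLOW(U') ⊇ FOLLOW(Q') = {$, c, d, z}. Thus FOLLOW(U') = {$, c, d, z}.
FOLLOW(Q): in R→z Q, the suffix after Q is empty, so FOLLOW(Q) ⊇ FOLLOW(R) = {d}; in U'→U R d Q, the suffix after Q is empty, so FOLLOW(Q) ⊇ FOLLOW(U') = {$, c, d, z}; in Q'→Q U', Q is followed by U' with FIRST {c, d, z}. Thus FOLLOW(Q) = {$, c, d, z}.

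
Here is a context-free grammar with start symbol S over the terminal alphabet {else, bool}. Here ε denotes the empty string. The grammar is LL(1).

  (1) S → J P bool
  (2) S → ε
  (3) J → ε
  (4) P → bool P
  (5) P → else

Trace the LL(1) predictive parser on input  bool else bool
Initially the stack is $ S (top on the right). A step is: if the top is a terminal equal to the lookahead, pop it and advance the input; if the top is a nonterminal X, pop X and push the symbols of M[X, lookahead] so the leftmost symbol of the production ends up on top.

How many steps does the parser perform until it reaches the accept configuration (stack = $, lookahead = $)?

     Stack          Input             Action
  1  $ S            bool else bool $  expand S → J P bool
  2  $ bool P J     bool else bool $  expand J → ε
  3  $ bool P       bool else bool $  expand P → bool P
  4  $ bool P bool  bool else bool $  match bool
  5  $ bool P       else bool $       expand P → else
  6  $ bool else    else bool $       match else
  7  $ bool         bool $            match bool
Accept reached after 7 steps.

7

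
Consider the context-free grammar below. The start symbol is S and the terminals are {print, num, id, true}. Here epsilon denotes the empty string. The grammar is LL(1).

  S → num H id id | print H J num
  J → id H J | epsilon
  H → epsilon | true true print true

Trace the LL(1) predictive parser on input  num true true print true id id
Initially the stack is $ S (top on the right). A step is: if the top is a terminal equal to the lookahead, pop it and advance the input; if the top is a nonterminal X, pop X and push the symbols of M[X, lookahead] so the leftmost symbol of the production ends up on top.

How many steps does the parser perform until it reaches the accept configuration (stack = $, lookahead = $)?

step 1: stack=$ S  input=num true true print true id id $  — expand S → num H id id
step 2: stack=$ id id H num  input=num true true print true id id $  — match num
step 3: stack=$ id id H  input=true true print true id id $  — expand H → true true print true
step 4: stack=$ id id true print true true  input=true true print true id id $  — match true
step 5: stack=$ id id true print true  input=true print true id id $  — match true
step 6: stack=$ id id true print  input=print true id id $  — match print
step 7: stack=$ id id true  input=true id id $  — match true
step 8: stack=$ id id  input=id id $  — match id
step 9: stack=$ id  input=id $  — match id
Accept reached after 9 steps.

9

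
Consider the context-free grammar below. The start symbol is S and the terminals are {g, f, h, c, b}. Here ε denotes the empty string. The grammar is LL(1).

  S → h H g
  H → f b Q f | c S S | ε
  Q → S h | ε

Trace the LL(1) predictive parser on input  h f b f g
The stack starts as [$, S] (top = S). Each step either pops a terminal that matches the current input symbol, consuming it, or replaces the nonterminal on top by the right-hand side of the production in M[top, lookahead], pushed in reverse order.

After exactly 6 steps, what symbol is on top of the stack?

step 1: stack=$ S  input=h f b f g $  — expand S → h H g
step 2: stack=$ g H h  input=h f b f g $  — match h
step 3: stack=$ g H  input=f b f g $  — expand H → f b Q f
step 4: stack=$ g f Q b f  input=f b f g $  — match f
step 5: stack=$ g f Q b  input=b f g $  — match b
step 6: stack=$ g f Q  input=f g $  — expand Q → ε
Stack after step 6: $ g f (top = f).

f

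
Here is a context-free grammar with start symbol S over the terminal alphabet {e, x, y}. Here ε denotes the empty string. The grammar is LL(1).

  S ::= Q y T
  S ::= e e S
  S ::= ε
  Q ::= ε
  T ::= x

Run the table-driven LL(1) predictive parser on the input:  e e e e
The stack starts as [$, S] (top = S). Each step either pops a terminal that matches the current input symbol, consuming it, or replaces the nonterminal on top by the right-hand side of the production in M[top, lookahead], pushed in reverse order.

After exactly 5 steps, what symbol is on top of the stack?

e

     Stack    Input      Action
  1  $ S      e e e e $  expand S ::= e e S
  2  $ S e e  e e e e $  match e
  3  $ S e    e e e $    match e
  4  $ S      e e $      expand S ::= e e S
  5  $ S e e  e e $      match e
Stack after step 5: $ S e (top = e).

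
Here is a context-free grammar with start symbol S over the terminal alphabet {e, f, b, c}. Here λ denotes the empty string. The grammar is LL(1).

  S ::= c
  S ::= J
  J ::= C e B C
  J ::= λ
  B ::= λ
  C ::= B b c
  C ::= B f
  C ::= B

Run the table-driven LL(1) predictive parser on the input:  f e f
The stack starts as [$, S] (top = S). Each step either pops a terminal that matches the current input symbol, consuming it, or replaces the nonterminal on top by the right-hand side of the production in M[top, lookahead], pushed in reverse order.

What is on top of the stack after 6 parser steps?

step 1: stack=$ S  input=f e f $  — expand S ::= J
step 2: stack=$ J  input=f e f $  — expand J ::= C e B C
step 3: stack=$ C B e C  input=f e f $  — expand C ::= B f
step 4: stack=$ C B e f B  input=f e f $  — expand B ::= λ
step 5: stack=$ C B e f  input=f e f $  — match f
step 6: stack=$ C B e  input=e f $  — match e
Stack after step 6: $ C B (top = B).

B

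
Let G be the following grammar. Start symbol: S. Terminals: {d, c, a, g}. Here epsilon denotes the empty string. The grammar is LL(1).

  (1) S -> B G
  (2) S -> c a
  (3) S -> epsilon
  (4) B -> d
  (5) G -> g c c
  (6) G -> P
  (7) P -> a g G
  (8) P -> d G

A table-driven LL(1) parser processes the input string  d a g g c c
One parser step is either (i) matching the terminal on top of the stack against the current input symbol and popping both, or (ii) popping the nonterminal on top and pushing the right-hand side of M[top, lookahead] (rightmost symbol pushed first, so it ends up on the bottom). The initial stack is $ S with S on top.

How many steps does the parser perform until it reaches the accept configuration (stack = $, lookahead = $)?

step 1: stack=$ S  input=d a g g c c $  — expand S -> B G
step 2: stack=$ G B  input=d a g g c c $  — expand B -> d
step 3: stack=$ G d  input=d a g g c c $  — match d
step 4: stack=$ G  input=a g g c c $  — expand G -> P
step 5: stack=$ P  input=a g g c c $  — expand P -> a g G
step 6: stack=$ G g a  input=a g g c c $  — match a
step 7: stack=$ G g  input=g g c c $  — match g
step 8: stack=$ G  input=g c c $  — expand G -> g c c
step 9: stack=$ c c g  input=g c c $  — match g
step 10: stack=$ c c  input=c c $  — match c
step 11: stack=$ c  input=c $  — match c
Accept reached after 11 steps.

11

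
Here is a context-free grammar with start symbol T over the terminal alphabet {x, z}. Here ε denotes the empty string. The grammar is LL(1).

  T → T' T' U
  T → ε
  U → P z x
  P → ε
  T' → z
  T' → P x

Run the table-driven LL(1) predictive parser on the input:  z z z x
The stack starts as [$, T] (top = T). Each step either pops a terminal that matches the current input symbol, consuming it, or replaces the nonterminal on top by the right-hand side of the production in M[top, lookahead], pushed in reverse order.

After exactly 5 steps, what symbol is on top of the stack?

U

step 1: stack=$ T  input=z z z x $  — expand T → T' T' U
step 2: stack=$ U T' T'  input=z z z x $  — expand T' → z
step 3: stack=$ U T' z  input=z z z x $  — match z
step 4: stack=$ U T'  input=z z x $  — expand T' → z
step 5: stack=$ U z  input=z z x $  — match z
Stack after step 5: $ U (top = U).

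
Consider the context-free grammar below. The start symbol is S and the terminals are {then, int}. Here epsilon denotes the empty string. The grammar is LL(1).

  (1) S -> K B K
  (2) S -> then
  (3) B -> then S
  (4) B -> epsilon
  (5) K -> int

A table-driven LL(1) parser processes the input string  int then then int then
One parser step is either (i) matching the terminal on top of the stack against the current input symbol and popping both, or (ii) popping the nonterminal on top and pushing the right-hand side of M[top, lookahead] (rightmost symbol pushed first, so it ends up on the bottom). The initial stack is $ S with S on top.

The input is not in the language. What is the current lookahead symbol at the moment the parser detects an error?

      Stack       Input                     Action
   1  $ S         int then then int then $  expand S -> K B K
   2  $ K B K     int then then int then $  expand K -> int
   3  $ K B int   int then then int then $  match int
   4  $ K B       then then int then $      expand B -> then S
   5  $ K S then  then then int then $      match then
   6  $ K S       then int then $           expand S -> then
   7  $ K then    then int then $           match then
   8  $ K         int then $                expand K -> int
   9  $ int       int then $                match int
  10  $           then $                    error: stack empty but input remains

then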